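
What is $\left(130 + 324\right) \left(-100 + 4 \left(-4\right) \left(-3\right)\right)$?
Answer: $-23608$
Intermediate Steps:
$\left(130 + 324\right) \left(-100 + 4 \left(-4\right) \left(-3\right)\right) = 454 \left(-100 - -48\right) = 454 \left(-100 + 48\right) = 454 \left(-52\right) = -23608$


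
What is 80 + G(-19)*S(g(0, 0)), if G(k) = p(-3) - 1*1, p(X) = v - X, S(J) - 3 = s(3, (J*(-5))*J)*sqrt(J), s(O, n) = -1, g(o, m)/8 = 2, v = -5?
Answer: 83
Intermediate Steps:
g(o, m) = 16 (g(o, m) = 8*2 = 16)
S(J) = 3 - sqrt(J)
p(X) = -5 - X
G(k) = -3 (G(k) = (-5 - 1*(-3)) - 1*1 = (-5 + 3) - 1 = -2 - 1 = -3)
80 + G(-19)*S(g(0, 0)) = 80 - 3*(3 - sqrt(16)) = 80 - 3*(3 - 1*4) = 80 - 3*(3 - 4) = 80 - 3*(-1) = 80 + 3 = 83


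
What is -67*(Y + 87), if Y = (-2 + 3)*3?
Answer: -6030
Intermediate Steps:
Y = 3 (Y = 1*3 = 3)
-67*(Y + 87) = -67*(3 + 87) = -67*90 = -6030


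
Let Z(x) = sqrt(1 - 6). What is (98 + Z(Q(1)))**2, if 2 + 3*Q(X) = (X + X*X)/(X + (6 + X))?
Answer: (98 + I*sqrt(5))**2 ≈ 9599.0 + 438.27*I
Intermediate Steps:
Q(X) = -2/3 + (X + X**2)/(3*(6 + 2*X)) (Q(X) = -2/3 + ((X + X*X)/(X + (6 + X)))/3 = -2/3 + ((X + X**2)/(6 + 2*X))/3 = -2/3 + (X + X**2)/(3*(6 + 2*X)))
Z(x) = I*sqrt(5) (Z(x) = sqrt(-5) = I*sqrt(5))
(98 + Z(Q(1)))**2 = (98 + I*sqrt(5))**2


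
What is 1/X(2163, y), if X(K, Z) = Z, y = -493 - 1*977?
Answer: -1/1470 ≈ -0.00068027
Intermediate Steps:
y = -1470 (y = -493 - 977 = -1470)
1/X(2163, y) = 1/(-1470) = -1/1470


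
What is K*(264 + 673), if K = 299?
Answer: 280163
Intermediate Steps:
K*(264 + 673) = 299*(264 + 673) = 299*937 = 280163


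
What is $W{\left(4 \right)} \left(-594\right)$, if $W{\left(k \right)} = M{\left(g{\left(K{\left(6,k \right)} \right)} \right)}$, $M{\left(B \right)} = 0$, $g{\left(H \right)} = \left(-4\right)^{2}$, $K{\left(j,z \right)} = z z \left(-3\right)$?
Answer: $0$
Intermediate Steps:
$K{\left(j,z \right)} = - 3 z^{2}$ ($K{\left(j,z \right)} = z^{2} \left(-3\right) = - 3 z^{2}$)
$g{\left(H \right)} = 16$
$W{\left(k \right)} = 0$
$W{\left(4 \right)} \left(-594\right) = 0 \left(-594\right) = 0$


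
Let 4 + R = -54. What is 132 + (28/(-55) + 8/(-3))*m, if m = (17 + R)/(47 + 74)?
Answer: 2656864/19965 ≈ 133.08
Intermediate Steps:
R = -58 (R = -4 - 54 = -58)
m = -41/121 (m = (17 - 58)/(47 + 74) = -41/121 ≈ -0.33884)
132 + (28/(-55) + 8/(-3))*m = 132 + (28/(-55) + 8/(-3))*(-41/121) = 132 + (28*(-1/55) + 8*(-⅓))*(-41/121) = 132 + (-28/55 - 8/3)*(-41/121) = 132 - 524/165*(-41/121) = 132 + 21484/19965 = 2656864/19965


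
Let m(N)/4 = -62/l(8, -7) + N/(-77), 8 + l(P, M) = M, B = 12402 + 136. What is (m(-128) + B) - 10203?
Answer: 2723701/1155 ≈ 2358.2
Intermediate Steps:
B = 12538
l(P, M) = -8 + M
m(N) = 248/15 - 4*N/77 (m(N) = 4*(-62/(-8 - 7) + N/(-77)) = 4*(-62/(-15) + N*(-1/77)) = 4*(-62*(-1/15) - N/77) = 4*(62/15 - N/77) = 248/15 - 4*N/77)
(m(-128) + B) - 10203 = ((248/15 - 4/77*(-128)) + 12538) - 10203 = ((248/15 + 512/77) + 12538) - 10203 = (26776/1155 + 12538) - 10203 = 14508166/1155 - 10203 = 2723701/1155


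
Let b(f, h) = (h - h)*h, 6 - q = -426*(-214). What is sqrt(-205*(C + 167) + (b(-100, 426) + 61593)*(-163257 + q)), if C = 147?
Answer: I*sqrt(15670247465) ≈ 1.2518e+5*I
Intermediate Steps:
q = -91158 (q = 6 - (-426)*(-214) = 6 - 1*91164 = 6 - 91164 = -91158)
b(f, h) = 0 (b(f, h) = 0*h = 0)
sqrt(-205*(C + 167) + (b(-100, 426) + 61593)*(-163257 + q)) = sqrt(-205*(147 + 167) + (0 + 61593)*(-163257 - 91158)) = sqrt(-205*314 + 61593*(-254415)) = sqrt(-64370 - 15670183095) = sqrt(-15670247465) = I*sqrt(15670247465)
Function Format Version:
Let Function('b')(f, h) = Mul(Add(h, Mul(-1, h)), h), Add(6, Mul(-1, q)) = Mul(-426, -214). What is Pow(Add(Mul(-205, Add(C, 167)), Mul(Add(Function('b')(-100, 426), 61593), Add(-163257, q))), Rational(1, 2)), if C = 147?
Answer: Mul(I, Pow(15670247465, Rational(1, 2))) ≈ Mul(1.2518e+5, I)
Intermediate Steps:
q = -91158 (q = Add(6, Mul(-1, Mul(-426, -214))) = Add(6, Mul(-1, 91164)) = Add(6, -91164) = -91158)
Function('b')(f, h) = 0 (Function('b')(f, h) = Mul(0, h) = 0)
Pow(Add(Mul(-205, Add(C, 167)), Mul(Add(Function('b')(-100, 426), 61593), Add(-163257, q))), Rational(1, 2)) = Pow(Add(Mul(-205, Add(147, 167)), Mul(Add(0, 61593), Add(-163257, -91158))), Rational(1, 2)) = Pow(Add(Mul(-205, 314), Mul(61593, -254415)), Rational(1, 2)) = Pow(Add(-64370, -15670183095), Rational(1, 2)) = Pow(-15670247465, Rational(1, 2)) = Mul(I, Pow(15670247465, Rational(1, 2)))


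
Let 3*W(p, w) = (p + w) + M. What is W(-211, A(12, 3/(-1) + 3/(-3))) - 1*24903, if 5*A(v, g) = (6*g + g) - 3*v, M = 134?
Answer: -373994/15 ≈ -24933.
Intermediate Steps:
A(v, g) = -3*v/5 + 7*g/5 (A(v, g) = ((6*g + g) - 3*v)/5 = (7*g - 3*v)/5 = (-3*v + 7*g)/5 = -3*v/5 + 7*g/5)
W(p, w) = 134/3 + p/3 + w/3 (W(p, w) = ((p + w) + 134)/3 = (134 + p + w)/3 = 134/3 + p/3 + w/3)
W(-211, A(12, 3/(-1) + 3/(-3))) - 1*24903 = (134/3 + (⅓)*(-211) + (-⅗*12 + 7*(3/(-1) + 3/(-3))/5)/3) - 1*24903 = (134/3 - 211/3 + (-36/5 + 7*(3*(-1) + 3*(-⅓))/5)/3) - 24903 = (134/3 - 211/3 + (-36/5 + 7*(-3 - 1)/5)/3) - 24903 = (134/3 - 211/3 + (-36/5 + (7/5)*(-4))/3) - 24903 = (134/3 - 211/3 + (-36/5 - 28/5)/3) - 24903 = (134/3 - 211/3 + (⅓)*(-64/5)) - 24903 = (134/3 - 211/3 - 64/15) - 24903 = -449/15 - 24903 = -373994/15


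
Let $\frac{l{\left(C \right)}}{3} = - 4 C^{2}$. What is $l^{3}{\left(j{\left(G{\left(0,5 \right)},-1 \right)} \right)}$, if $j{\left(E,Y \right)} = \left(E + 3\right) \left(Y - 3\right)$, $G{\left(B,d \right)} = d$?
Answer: $-1855425871872$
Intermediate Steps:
$j{\left(E,Y \right)} = \left(-3 + Y\right) \left(3 + E\right)$ ($j{\left(E,Y \right)} = \left(3 + E\right) \left(-3 + Y\right) = \left(-3 + Y\right) \left(3 + E\right)$)
$l{\left(C \right)} = - 12 C^{2}$ ($l{\left(C \right)} = 3 \left(- 4 C^{2}\right) = - 12 C^{2}$)
$l^{3}{\left(j{\left(G{\left(0,5 \right)},-1 \right)} \right)} = \left(- 12 \left(-9 - 15 + 3 \left(-1\right) + 5 \left(-1\right)\right)^{2}\right)^{3} = \left(- 12 \left(-9 - 15 - 3 - 5\right)^{2}\right)^{3} = \left(- 12 \left(-32\right)^{2}\right)^{3} = \left(\left(-12\right) 1024\right)^{3} = \left(-12288\right)^{3} = -1855425871872$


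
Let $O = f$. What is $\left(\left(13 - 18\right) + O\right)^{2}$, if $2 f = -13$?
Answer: $\frac{529}{4} \approx 132.25$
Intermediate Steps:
$f = - \frac{13}{2}$ ($f = \frac{1}{2} \left(-13\right) = - \frac{13}{2} \approx -6.5$)
$O = - \frac{13}{2} \approx -6.5$
$\left(\left(13 - 18\right) + O\right)^{2} = \left(\left(13 - 18\right) - \frac{13}{2}\right)^{2} = \left(-5 - \frac{13}{2}\right)^{2} = \left(- \frac{23}{2}\right)^{2} = \frac{529}{4}$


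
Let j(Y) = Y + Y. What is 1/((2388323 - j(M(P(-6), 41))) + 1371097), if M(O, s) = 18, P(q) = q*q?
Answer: 1/3759384 ≈ 2.6600e-7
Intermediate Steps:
P(q) = q²
j(Y) = 2*Y
1/((2388323 - j(M(P(-6), 41))) + 1371097) = 1/((2388323 - 2*18) + 1371097) = 1/((2388323 - 1*36) + 1371097) = 1/((2388323 - 36) + 1371097) = 1/(2388287 + 1371097) = 1/3759384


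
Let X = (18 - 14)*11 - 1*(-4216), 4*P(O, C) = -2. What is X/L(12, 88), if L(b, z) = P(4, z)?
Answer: -8520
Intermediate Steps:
P(O, C) = -½ (P(O, C) = (¼)*(-2) = -½)
X = 4260 (X = 4*11 + 4216 = 44 + 4216 = 4260)
L(b, z) = -½
X/L(12, 88) = 4260/(-½) = 4260*(-2) = -8520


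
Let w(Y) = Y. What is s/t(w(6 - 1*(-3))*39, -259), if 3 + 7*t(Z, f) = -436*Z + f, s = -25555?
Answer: 178885/153298 ≈ 1.1669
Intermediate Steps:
t(Z, f) = -3/7 - 436*Z/7 + f/7 (t(Z, f) = -3/7 + (-436*Z + f)/7 = -3/7 + (f - 436*Z)/7 = -3/7 + (-436*Z/7 + f/7) = -3/7 - 436*Z/7 + f/7)
s/t(w(6 - 1*(-3))*39, -259) = -25555/(-3/7 - 436*(6 - 1*(-3))*39/7 + (1/7)*(-259)) = -25555/(-3/7 - 436*(6 + 3)*39/7 - 37) = -25555/(-3/7 - 3924*39/7 - 37) = -25555/(-3/7 - 436/7*351 - 37) = -25555/(-3/7 - 153036/7 - 37) = -25555/(-153298/7) = -25555*(-7/153298) = 178885/153298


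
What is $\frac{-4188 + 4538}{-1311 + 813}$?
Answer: $- \frac{175}{249} \approx -0.70281$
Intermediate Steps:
$\frac{-4188 + 4538}{-1311 + 813} = \frac{350}{-498} = 350 \left(- \frac{1}{498}\right) = - \frac{175}{249}$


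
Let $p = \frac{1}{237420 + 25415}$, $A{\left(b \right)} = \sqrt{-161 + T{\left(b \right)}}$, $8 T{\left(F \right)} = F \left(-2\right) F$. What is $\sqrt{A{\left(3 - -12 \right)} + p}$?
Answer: $\frac{\sqrt{1051340 + 138164474450 i \sqrt{869}}}{525670} \approx 2.7147 + 2.7147 i$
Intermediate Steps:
$T{\left(F \right)} = - \frac{F^{2}}{4}$ ($T{\left(F \right)} = \frac{F \left(-2\right) F}{8} = \frac{- 2 F F}{8} = \frac{\left(-2\right) F^{2}}{8} = - \frac{F^{2}}{4}$)
$A{\left(b \right)} = \sqrt{-161 - \frac{b^{2}}{4}}$
$p = \frac{1}{262835} \approx 3.8047 \cdot 10^{-6}$
$\sqrt{A{\left(3 - -12 \right)} + p} = \sqrt{\frac{\sqrt{-644 - \left(3 - -12\right)^{2}}}{2} + \frac{1}{262835}} = \sqrt{\frac{\sqrt{-644 - \left(3 + 12\right)^{2}}}{2} + \frac{1}{262835}} = \sqrt{\frac{\sqrt{-644 - 15^{2}}}{2} + \frac{1}{262835}} = \sqrt{\frac{\sqrt{-644 - 225}}{2} + \frac{1}{262835}} = \sqrt{\frac{\sqrt{-869}}{2} + \frac{1}{262835}} = \sqrt{\frac{i \sqrt{869}}{2} + \frac{1}{262835}} = \sqrt{\frac{1}{262835} + \frac{i \sqrt{869}}{2}}$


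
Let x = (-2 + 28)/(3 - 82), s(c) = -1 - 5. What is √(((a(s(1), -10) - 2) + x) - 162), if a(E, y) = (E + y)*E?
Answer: I*√426442/79 ≈ 8.2661*I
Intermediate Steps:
s(c) = -6
x = -26/79 (x = 26/(-79) = 26*(-1/79) = -26/79 ≈ -0.32911)
a(E, y) = E*(E + y)
√(((a(s(1), -10) - 2) + x) - 162) = √(((-6*(-6 - 10) - 2) - 26/79) - 162) = √(((-6*(-16) - 2) - 26/79) - 162) = √(((96 - 2) - 26/79) - 162) = √((94 - 26/79) - 162) = √(7400/79 - 162) = √(-5398/79) = I*√426442/79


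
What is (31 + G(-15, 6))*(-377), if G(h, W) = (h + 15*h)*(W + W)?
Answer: 1074073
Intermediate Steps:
G(h, W) = 32*W*h (G(h, W) = (16*h)*(2*W) = 32*W*h)
(31 + G(-15, 6))*(-377) = (31 + 32*6*(-15))*(-377) = (31 - 2880)*(-377) = -2849*(-377) = 1074073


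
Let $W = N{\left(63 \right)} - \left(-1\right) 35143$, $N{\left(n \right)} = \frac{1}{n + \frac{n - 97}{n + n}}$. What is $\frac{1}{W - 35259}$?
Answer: $- \frac{3952}{458369} \approx -0.0086219$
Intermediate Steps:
$N{\left(n \right)} = \frac{1}{n + \frac{-97 + n}{2 n}}$
$W = \frac{138885199}{3952}$ ($W = 2 \cdot 63 \frac{1}{-97 + 63 + 2 \cdot 63^{2}} - \left(-1\right) 35143 = 2 \cdot 63 \frac{1}{-97 + 63 + 2 \cdot 3969} - -35143 = 2 \cdot 63 \frac{1}{-97 + 63 + 7938} + 35143 = 2 \cdot 63 \cdot \frac{1}{7904} + 35143 = \frac{63}{3952} + 35143 = \frac{138885199}{3952} \approx 35143.0$)
$\frac{1}{W - 35259} = \frac{1}{\frac{138885199}{3952} - 35259} = \frac{1}{- \frac{458369}{3952}} = - \frac{3952}{458369}$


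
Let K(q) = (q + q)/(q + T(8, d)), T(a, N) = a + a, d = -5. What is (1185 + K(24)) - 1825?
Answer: -3194/5 ≈ -638.80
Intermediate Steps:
T(a, N) = 2*a
K(q) = 2*q/(16 + q) (K(q) = (q + q)/(q + 2*8) = (2*q)/(q + 16) = (2*q)/(16 + q) = 2*q/(16 + q))
(1185 + K(24)) - 1825 = (1185 + 2*24/(16 + 24)) - 1825 = (1185 + 2*24/40) - 1825 = (1185 + 2*24*(1/40)) - 1825 = (1185 + 6/5) - 1825 = 5931/5 - 1825 = -3194/5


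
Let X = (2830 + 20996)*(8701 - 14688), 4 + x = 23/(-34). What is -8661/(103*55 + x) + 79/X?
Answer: -2210822661043/1444863987798 ≈ -1.5301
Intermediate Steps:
x = -159/34 (x = -4 + 23/(-34) = -4 + 23*(-1/34) = -4 - 23/34 = -159/34 ≈ -4.6765)
X = -142646262 (X = 23826*(-5987) = -142646262)
-8661/(103*55 + x) + 79/X = -8661/(103*55 - 159/34) + 79/(-142646262) = -8661/(5665 - 159/34) + 79*(-1/142646262) = -8661/192451/34 - 79/142646262 = -8661*34/192451 - 79/142646262 = -294474/192451 - 79/142646262 = -2210822661043/1444863987798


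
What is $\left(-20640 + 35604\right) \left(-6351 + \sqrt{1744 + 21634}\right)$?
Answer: $-95036364 + 14964 \sqrt{23378} \approx -9.2748 \cdot 10^{7}$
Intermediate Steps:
$\left(-20640 + 35604\right) \left(-6351 + \sqrt{1744 + 21634}\right) = 14964 \left(-6351 + \sqrt{23378}\right) = -95036364 + 14964 \sqrt{23378}$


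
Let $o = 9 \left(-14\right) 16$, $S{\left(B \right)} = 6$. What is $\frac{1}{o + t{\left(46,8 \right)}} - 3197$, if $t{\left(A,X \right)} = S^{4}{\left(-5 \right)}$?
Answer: $- \frac{2301841}{720} \approx -3197.0$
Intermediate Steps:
$t{\left(A,X \right)} = 1296$ ($t{\left(A,X \right)} = 6^{4} = 1296$)
$o = -2016$ ($o = \left(-126\right) 16 = -2016$)
$\frac{1}{o + t{\left(46,8 \right)}} - 3197 = \frac{1}{-2016 + 1296} - 3197 = \frac{1}{-720} - 3197 = - \frac{1}{720} - 3197 = - \frac{2301841}{720}$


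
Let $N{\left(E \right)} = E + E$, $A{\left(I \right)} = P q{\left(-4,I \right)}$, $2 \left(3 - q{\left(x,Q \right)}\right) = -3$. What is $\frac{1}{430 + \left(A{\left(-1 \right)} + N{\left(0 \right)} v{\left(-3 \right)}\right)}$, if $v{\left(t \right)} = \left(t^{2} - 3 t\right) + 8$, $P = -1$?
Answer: $\frac{2}{851} \approx 0.0023502$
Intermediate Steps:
$q{\left(x,Q \right)} = \frac{9}{2}$ ($q{\left(x,Q \right)} = 3 - - \frac{3}{2} = 3 + \frac{3}{2} = \frac{9}{2}$)
$v{\left(t \right)} = 8 + t^{2} - 3 t$
$A{\left(I \right)} = - \frac{9}{2}$ ($A{\left(I \right)} = \left(-1\right) \frac{9}{2} = - \frac{9}{2}$)
$N{\left(E \right)} = 2 E$
$\frac{1}{430 + \left(A{\left(-1 \right)} + N{\left(0 \right)} v{\left(-3 \right)}\right)} = \frac{1}{430 - \left(\frac{9}{2} - 2 \cdot 0 \left(8 + \left(-3\right)^{2} - -9\right)\right)} = \frac{1}{430 - \left(\frac{9}{2} + 0 \left(8 + 9 + 9\right)\right)} = \frac{1}{430 + \left(- \frac{9}{2} + 0 \cdot 26\right)} = \frac{1}{430 + \left(- \frac{9}{2} + 0\right)} = \frac{1}{430 - \frac{9}{2}} = \frac{1}{\frac{851}{2}} = \frac{2}{851}$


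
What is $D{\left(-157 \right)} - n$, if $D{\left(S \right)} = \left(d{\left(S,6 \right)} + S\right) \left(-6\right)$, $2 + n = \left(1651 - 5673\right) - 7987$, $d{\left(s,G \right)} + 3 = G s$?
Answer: $18623$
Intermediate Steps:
$d{\left(s,G \right)} = -3 + G s$
$n = -12011$ ($n = -2 + \left(\left(1651 - 5673\right) - 7987\right) = -2 - 12009 = -12011$)
$D{\left(S \right)} = 18 - 42 S$ ($D{\left(S \right)} = \left(\left(-3 + 6 S\right) + S\right) \left(-6\right) = \left(-3 + 7 S\right) \left(-6\right) = 18 - 42 S$)
$D{\left(-157 \right)} - n = \left(18 - -6594\right) - -12011 = \left(18 + 6594\right) + 12011 = 6612 + 12011 = 18623$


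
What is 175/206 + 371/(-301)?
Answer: -3393/8858 ≈ -0.38304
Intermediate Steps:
175/206 + 371/(-301) = 175*(1/206) + 371*(-1/301) = 175/206 - 53/43 = -3393/8858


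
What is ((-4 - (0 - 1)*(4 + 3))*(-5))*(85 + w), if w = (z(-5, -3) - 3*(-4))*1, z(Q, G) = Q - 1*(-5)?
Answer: -1455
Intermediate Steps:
z(Q, G) = 5 + Q (z(Q, G) = Q + 5 = 5 + Q)
w = 12 (w = ((5 - 5) - 3*(-4))*1 = (0 + 12)*1 = 12*1 = 12)
((-4 - (0 - 1)*(4 + 3))*(-5))*(85 + w) = ((-4 - (0 - 1)*(4 + 3))*(-5))*(85 + 12) = ((-4 - (-1)*7)*(-5))*97 = ((-4 - 1*(-7))*(-5))*97 = ((-4 + 7)*(-5))*97 = (3*(-5))*97 = -15*97 = -1455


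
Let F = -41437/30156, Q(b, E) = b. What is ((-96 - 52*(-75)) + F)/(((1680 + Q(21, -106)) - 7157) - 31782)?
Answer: -114671987/1122949128 ≈ -0.10212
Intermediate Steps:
F = -41437/30156 (F = -41437*1/30156 = -41437/30156 ≈ -1.3741)
((-96 - 52*(-75)) + F)/(((1680 + Q(21, -106)) - 7157) - 31782) = ((-96 - 52*(-75)) - 41437/30156)/(((1680 + 21) - 7157) - 31782) = ((-96 + 3900) - 41437/30156)/((1701 - 7157) - 31782) = (3804 - 41437/30156)/(-5456 - 31782) = (114671987/30156)/(-37238) = (114671987/30156)*(-1/37238) = -114671987/1122949128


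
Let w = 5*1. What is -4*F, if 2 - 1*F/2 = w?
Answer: 24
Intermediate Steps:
w = 5
F = -6 (F = 4 - 2*5 = 4 - 10 = -6)
-4*F = -4*(-6) = 24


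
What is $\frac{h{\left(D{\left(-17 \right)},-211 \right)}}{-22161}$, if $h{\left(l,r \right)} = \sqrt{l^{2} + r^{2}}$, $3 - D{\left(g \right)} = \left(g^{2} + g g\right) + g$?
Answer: $- \frac{\sqrt{355885}}{22161} \approx -0.026919$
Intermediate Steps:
$D{\left(g \right)} = 3 - g - 2 g^{2}$ ($D{\left(g \right)} = 3 - \left(\left(g^{2} + g g\right) + g\right) = 3 - \left(\left(g^{2} + g^{2}\right) + g\right) = 3 - \left(2 g^{2} + g\right) = 3 - \left(g + 2 g^{2}\right) = 3 - g - 2 g^{2}$)
$\frac{h{\left(D{\left(-17 \right)},-211 \right)}}{-22161} = \frac{\sqrt{\left(3 - -17 - 2 \left(-17\right)^{2}\right)^{2} + \left(-211\right)^{2}}}{-22161} = \sqrt{\left(3 + 17 - 578\right)^{2} + 44521} \left(- \frac{1}{22161}\right) = \sqrt{\left(-558\right)^{2} + 44521} \left(- \frac{1}{22161}\right) = \sqrt{311364 + 44521} \left(- \frac{1}{22161}\right) = \sqrt{355885} \left(- \frac{1}{22161}\right) = - \frac{\sqrt{355885}}{22161}$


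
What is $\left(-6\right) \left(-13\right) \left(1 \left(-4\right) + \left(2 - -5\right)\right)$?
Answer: $234$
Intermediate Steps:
$\left(-6\right) \left(-13\right) \left(1 \left(-4\right) + \left(2 - -5\right)\right) = 78 \left(-4 + \left(2 + 5\right)\right) = 78 \left(-4 + 7\right) = 78 \cdot 3 = 234$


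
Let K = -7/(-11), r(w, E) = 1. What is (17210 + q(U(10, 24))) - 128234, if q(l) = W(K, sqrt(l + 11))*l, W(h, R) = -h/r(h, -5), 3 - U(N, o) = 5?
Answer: -1221250/11 ≈ -1.1102e+5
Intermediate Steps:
U(N, o) = -2 (U(N, o) = 3 - 1*5 = 3 - 5 = -2)
K = 7/11 (K = -7*(-1/11) = 7/11 ≈ 0.63636)
W(h, R) = -h (W(h, R) = -h/1 = -h)
q(l) = -7*l/11 (q(l) = (-1*7/11)*l = -7*l/11)
(17210 + q(U(10, 24))) - 128234 = (17210 - 7/11*(-2)) - 128234 = (17210 + 14/11) - 128234 = 189324/11 - 128234 = -1221250/11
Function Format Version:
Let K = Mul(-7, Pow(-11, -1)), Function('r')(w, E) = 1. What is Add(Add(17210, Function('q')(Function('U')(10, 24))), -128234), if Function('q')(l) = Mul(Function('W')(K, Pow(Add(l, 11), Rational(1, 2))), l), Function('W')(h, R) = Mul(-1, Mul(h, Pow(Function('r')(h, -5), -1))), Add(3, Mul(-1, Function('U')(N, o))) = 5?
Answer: Rational(-1221250, 11) ≈ -1.1102e+5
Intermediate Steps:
Function('U')(N, o) = -2 (Function('U')(N, o) = Add(3, Mul(-1, 5)) = Add(3, -5) = -2)
K = Rational(7, 11) (K = Mul(-7, Rational(-1, 11)) = Rational(7, 11) ≈ 0.63636)
Function('W')(h, R) = Mul(-1, h) (Function('W')(h, R) = Mul(-1, Mul(h, Pow(1, -1))) = Mul(-1, Mul(h, 1)) = Mul(-1, h))
Function('q')(l) = Mul(Rational(-7, 11), l) (Function('q')(l) = Mul(Mul(-1, Rational(7, 11)), l) = Mul(Rational(-7, 11), l))
Add(Add(17210, Function('q')(Function('U')(10, 24))), -128234) = Add(Add(17210, Mul(Rational(-7, 11), -2)), -128234) = Add(Add(17210, Rational(14, 11)), -128234) = Add(Rational(189324, 11), -128234) = Rational(-1221250, 11)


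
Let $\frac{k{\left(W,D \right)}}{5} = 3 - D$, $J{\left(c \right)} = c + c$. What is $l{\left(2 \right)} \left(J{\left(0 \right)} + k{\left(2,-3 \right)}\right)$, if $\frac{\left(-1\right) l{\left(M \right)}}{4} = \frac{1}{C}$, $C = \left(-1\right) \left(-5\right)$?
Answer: $-24$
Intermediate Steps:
$C = 5$
$J{\left(c \right)} = 2 c$
$k{\left(W,D \right)} = 15 - 5 D$ ($k{\left(W,D \right)} = 5 \left(3 - D\right) = 15 - 5 D$)
$l{\left(M \right)} = - \frac{4}{5}$
$l{\left(2 \right)} \left(J{\left(0 \right)} + k{\left(2,-3 \right)}\right) = - \frac{4 \left(2 \cdot 0 + \left(15 - -15\right)\right)}{5} = - \frac{4 \left(0 + \left(15 + 15\right)\right)}{5} = - \frac{4 \left(0 + 30\right)}{5} = \left(- \frac{4}{5}\right) 30 = -24$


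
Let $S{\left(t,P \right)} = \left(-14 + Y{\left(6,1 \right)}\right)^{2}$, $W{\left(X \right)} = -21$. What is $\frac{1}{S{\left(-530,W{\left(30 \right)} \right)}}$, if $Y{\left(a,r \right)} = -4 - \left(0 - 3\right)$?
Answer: $\frac{1}{225} \approx 0.0044444$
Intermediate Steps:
$Y{\left(a,r \right)} = -1$ ($Y{\left(a,r \right)} = -4 - \left(0 - 3\right) = -4 - -3 = -4 + 3 = -1$)
$S{\left(t,P \right)} = 225$ ($S{\left(t,P \right)} = \left(-14 - 1\right)^{2} = \left(-15\right)^{2} = 225$)
$\frac{1}{S{\left(-530,W{\left(30 \right)} \right)}} = \frac{1}{225}$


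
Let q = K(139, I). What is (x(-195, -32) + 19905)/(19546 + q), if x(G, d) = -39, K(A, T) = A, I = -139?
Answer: 19866/19685 ≈ 1.0092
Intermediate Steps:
q = 139
(x(-195, -32) + 19905)/(19546 + q) = (-39 + 19905)/(19546 + 139) = 19866/19685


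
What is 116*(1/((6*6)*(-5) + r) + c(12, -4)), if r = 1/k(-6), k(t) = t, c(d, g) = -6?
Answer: -753072/1081 ≈ -696.64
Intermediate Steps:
r = -⅙ (r = 1/(-6) = -⅙ ≈ -0.16667)
116*(1/((6*6)*(-5) + r) + c(12, -4)) = 116*(1/((6*6)*(-5) - ⅙) - 6) = 116*(1/(36*(-5) - ⅙) - 6) = 116*(1/(-180 - ⅙) - 6) = 116*(1/(-1081/6) - 6) = 116*(-6/1081 - 6) = 116*(-6492/1081) = -753072/1081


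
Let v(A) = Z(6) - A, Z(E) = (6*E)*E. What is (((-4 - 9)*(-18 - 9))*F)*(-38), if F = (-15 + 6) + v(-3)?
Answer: -2800980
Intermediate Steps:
Z(E) = 6*E²
v(A) = 216 - A (v(A) = 6*6² - A = 6*36 - A = 216 - A)
F = 210 (F = (-15 + 6) + (216 - 1*(-3)) = -9 + (216 + 3) = -9 + 219 = 210)
(((-4 - 9)*(-18 - 9))*F)*(-38) = (((-4 - 9)*(-18 - 9))*210)*(-38) = (-13*(-27)*210)*(-38) = (351*210)*(-38) = 73710*(-38) = -2800980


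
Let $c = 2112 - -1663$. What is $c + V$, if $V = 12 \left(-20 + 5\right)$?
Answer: $3595$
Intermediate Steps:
$V = -180$ ($V = 12 \left(-15\right) = -180$)
$c = 3775$ ($c = 2112 + 1663 = 3775$)
$c + V = 3775 - 180 = 3595$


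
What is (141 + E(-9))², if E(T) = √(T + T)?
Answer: 19863 + 846*I*√2 ≈ 19863.0 + 1196.4*I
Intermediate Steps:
E(T) = √2*√T (E(T) = √(2*T) = √2*√T)
(141 + E(-9))² = (141 + √2*√(-9))² = (141 + √2*(3*I))² = (141 + 3*I*√2)²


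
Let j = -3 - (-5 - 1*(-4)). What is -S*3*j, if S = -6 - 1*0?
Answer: -36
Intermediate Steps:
j = -2 (j = -3 - (-5 + 4) = -3 - 1*(-1) = -3 + 1 = -2)
S = -6 (S = -6 + 0 = -6)
-S*3*j = -(-6*3)*(-2) = -(-18)*(-2) = -1*36 = -36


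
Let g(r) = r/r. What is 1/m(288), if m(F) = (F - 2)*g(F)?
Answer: 1/286 ≈ 0.0034965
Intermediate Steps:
g(r) = 1
m(F) = -2 + F (m(F) = (F - 2)*1 = (-2 + F)*1 = -2 + F)
1/m(288) = 1/(-2 + 288) = 1/286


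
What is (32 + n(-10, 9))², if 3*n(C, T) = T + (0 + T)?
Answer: 1444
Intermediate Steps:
n(C, T) = 2*T/3 (n(C, T) = (T + (0 + T))/3 = (T + T)/3 = (2*T)/3 = 2*T/3)
(32 + n(-10, 9))² = (32 + (⅔)*9)² = (32 + 6)² = 38² = 1444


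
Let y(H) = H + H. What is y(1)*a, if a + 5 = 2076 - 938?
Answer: 2266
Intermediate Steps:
y(H) = 2*H
a = 1133 (a = -5 + (2076 - 938) = -5 + 1138 = 1133)
y(1)*a = (2*1)*1133 = 2*1133 = 2266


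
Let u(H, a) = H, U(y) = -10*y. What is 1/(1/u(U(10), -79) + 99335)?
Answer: 100/9933499 ≈ 1.0067e-5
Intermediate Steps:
1/(1/u(U(10), -79) + 99335) = 1/(1/(-10*10) + 99335) = 1/(1/(-100) + 99335) = 1/(-1/100 + 99335) = 1/(9933499/100) = 100/9933499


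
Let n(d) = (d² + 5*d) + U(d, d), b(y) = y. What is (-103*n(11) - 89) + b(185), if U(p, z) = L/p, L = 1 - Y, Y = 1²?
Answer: -18032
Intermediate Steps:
Y = 1
L = 0 (L = 1 - 1*1 = 1 - 1 = 0)
U(p, z) = 0 (U(p, z) = 0/p = 0)
n(d) = d² + 5*d (n(d) = (d² + 5*d) + 0 = d² + 5*d)
(-103*n(11) - 89) + b(185) = (-1133*(5 + 11) - 89) + 185 = (-1133*16 - 89) + 185 = (-103*176 - 89) + 185 = (-18128 - 89) + 185 = -18217 + 185 = -18032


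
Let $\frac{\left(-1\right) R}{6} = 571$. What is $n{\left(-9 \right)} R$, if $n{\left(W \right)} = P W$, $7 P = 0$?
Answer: $0$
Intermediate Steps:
$R = -3426$ ($R = \left(-6\right) 571 = -3426$)
$P = 0$ ($P = \frac{1}{7} \cdot 0 = 0$)
$n{\left(W \right)} = 0$ ($n{\left(W \right)} = 0 W = 0$)
$n{\left(-9 \right)} R = 0 \left(-3426\right) = 0$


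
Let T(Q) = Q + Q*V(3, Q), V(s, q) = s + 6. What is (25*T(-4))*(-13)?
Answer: 13000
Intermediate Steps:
V(s, q) = 6 + s
T(Q) = 10*Q (T(Q) = Q + Q*(6 + 3) = Q + Q*9 = Q + 9*Q = 10*Q)
(25*T(-4))*(-13) = (25*(10*(-4)))*(-13) = (25*(-40))*(-13) = -1000*(-13) = 13000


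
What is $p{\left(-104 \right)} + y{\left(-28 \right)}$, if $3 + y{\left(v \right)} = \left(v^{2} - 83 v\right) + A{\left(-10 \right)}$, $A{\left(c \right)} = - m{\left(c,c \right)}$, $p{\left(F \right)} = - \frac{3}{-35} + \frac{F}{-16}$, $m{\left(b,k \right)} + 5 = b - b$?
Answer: $\frac{218161}{70} \approx 3116.6$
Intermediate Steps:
$m{\left(b,k \right)} = -5$ ($m{\left(b,k \right)} = -5 + \left(b - b\right) = -5 + 0 = -5$)
$p{\left(F \right)} = \frac{3}{35} - \frac{F}{16}$ ($p{\left(F \right)} = \left(-3\right) \left(- \frac{1}{35}\right) + F \left(- \frac{1}{16}\right) = \frac{3}{35} - \frac{F}{16}$)
$A{\left(c \right)} = 5$ ($A{\left(c \right)} = \left(-1\right) \left(-5\right) = 5$)
$y{\left(v \right)} = 2 + v^{2} - 83 v$ ($y{\left(v \right)} = -3 + \left(\left(v^{2} - 83 v\right) + 5\right) = -3 + \left(5 + v^{2} - 83 v\right) = 2 + v^{2} - 83 v$)
$p{\left(-104 \right)} + y{\left(-28 \right)} = \left(\frac{3}{35} - - \frac{13}{2}\right) + \left(2 + \left(-28\right)^{2} - -2324\right) = \left(\frac{3}{35} + \frac{13}{2}\right) + \left(2 + 784 + 2324\right) = \frac{461}{70} + 3110 = \frac{218161}{70}$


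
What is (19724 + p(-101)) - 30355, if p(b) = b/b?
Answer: -10630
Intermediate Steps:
p(b) = 1
(19724 + p(-101)) - 30355 = (19724 + 1) - 30355 = 19725 - 30355 = -10630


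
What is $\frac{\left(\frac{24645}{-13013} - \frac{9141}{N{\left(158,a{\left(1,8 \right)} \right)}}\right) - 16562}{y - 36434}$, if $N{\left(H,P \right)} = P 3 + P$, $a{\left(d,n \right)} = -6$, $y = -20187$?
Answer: $\frac{1684716997}{5894472584} \approx 0.28581$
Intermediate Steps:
$N{\left(H,P \right)} = 4 P$ ($N{\left(H,P \right)} = 3 P + P = 4 P$)
$\frac{\left(\frac{24645}{-13013} - \frac{9141}{N{\left(158,a{\left(1,8 \right)} \right)}}\right) - 16562}{y - 36434} = \frac{\left(\frac{24645}{-13013} - \frac{9141}{4 \left(-6\right)}\right) - 16562}{-20187 - 36434} = \frac{\left(24645 \left(- \frac{1}{13013}\right) - \frac{9141}{-24}\right) - 16562}{-56621} = \left(\left(- \frac{24645}{13013} - - \frac{3047}{8}\right) - 16562\right) \left(- \frac{1}{56621}\right) = \left(\left(- \frac{24645}{13013} + \frac{3047}{8}\right) - 16562\right) \left(- \frac{1}{56621}\right) = \left(\frac{39453451}{104104} - 16562\right) \left(- \frac{1}{56621}\right) = \left(- \frac{1684716997}{104104}\right) \left(- \frac{1}{56621}\right) = \frac{1684716997}{5894472584}$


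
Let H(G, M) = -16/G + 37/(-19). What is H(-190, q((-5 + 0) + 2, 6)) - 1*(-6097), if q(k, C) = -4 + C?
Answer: 579038/95 ≈ 6095.1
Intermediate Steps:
H(G, M) = -37/19 - 16/G (H(G, M) = -16/G + 37*(-1/19) = -16/G - 37/19 = -37/19 - 16/G)
H(-190, q((-5 + 0) + 2, 6)) - 1*(-6097) = (-37/19 - 16/(-190)) - 1*(-6097) = (-37/19 - 16*(-1/190)) + 6097 = (-37/19 + 8/95) + 6097 = -177/95 + 6097 = 579038/95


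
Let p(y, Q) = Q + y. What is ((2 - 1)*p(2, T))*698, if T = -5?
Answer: -2094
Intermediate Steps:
((2 - 1)*p(2, T))*698 = ((2 - 1)*(-5 + 2))*698 = (1*(-3))*698 = -3*698 = -2094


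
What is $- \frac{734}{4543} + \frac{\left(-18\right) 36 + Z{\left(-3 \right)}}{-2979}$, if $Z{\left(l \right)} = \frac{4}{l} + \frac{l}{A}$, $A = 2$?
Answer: $\frac{4620899}{81201582} \approx 0.056907$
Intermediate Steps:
$Z{\left(l \right)} = \frac{l}{2} + \frac{4}{l}$ ($Z{\left(l \right)} = \frac{4}{l} + \frac{l}{2} = \frac{l}{2} + \frac{4}{l}$)
$- \frac{734}{4543} + \frac{\left(-18\right) 36 + Z{\left(-3 \right)}}{-2979} = - \frac{734}{4543} + \frac{\left(-18\right) 36 + \left(\frac{1}{2} \left(-3\right) + \frac{4}{-3}\right)}{-2979} = \left(-734\right) \frac{1}{4543} + \left(-648 + \left(- \frac{3}{2} + 4 \left(- \frac{1}{3}\right)\right)\right) \left(- \frac{1}{2979}\right) = - \frac{734}{4543} + \left(-648 - \frac{17}{6}\right) \left(- \frac{1}{2979}\right) = - \frac{734}{4543} - - \frac{3905}{17874} = - \frac{734}{4543} + \frac{3905}{17874} = \frac{4620899}{81201582}$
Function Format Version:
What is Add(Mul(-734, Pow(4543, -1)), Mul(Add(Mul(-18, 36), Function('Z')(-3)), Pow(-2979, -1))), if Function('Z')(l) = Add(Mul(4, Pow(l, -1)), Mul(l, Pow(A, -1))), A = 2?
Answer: Rational(4620899, 81201582) ≈ 0.056907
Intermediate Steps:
Function('Z')(l) = Add(Mul(Rational(1, 2), l), Mul(4, Pow(l, -1))) (Function('Z')(l) = Add(Mul(4, Pow(l, -1)), Mul(l, Pow(2, -1))) = Add(Mul(4, Pow(l, -1)), Mul(l, Rational(1, 2))) = Add(Mul(4, Pow(l, -1)), Mul(Rational(1, 2), l)) = Add(Mul(Rational(1, 2), l), Mul(4, Pow(l, -1))))
Add(Mul(-734, Pow(4543, -1)), Mul(Add(Mul(-18, 36), Function('Z')(-3)), Pow(-2979, -1))) = Add(Mul(-734, Pow(4543, -1)), Mul(Add(Mul(-18, 36), Add(Mul(Rational(1, 2), -3), Mul(4, Pow(-3, -1)))), Pow(-2979, -1))) = Add(Mul(-734, Rational(1, 4543)), Mul(Add(-648, Add(Rational(-3, 2), Mul(4, Rational(-1, 3)))), Rational(-1, 2979))) = Add(Rational(-734, 4543), Mul(Add(-648, Add(Rational(-3, 2), Rational(-4, 3))), Rational(-1, 2979))) = Add(Rational(-734, 4543), Mul(Add(-648, Rational(-17, 6)), Rational(-1, 2979))) = Add(Rational(-734, 4543), Mul(Rational(-3905, 6), Rational(-1, 2979))) = Add(Rational(-734, 4543), Rational(3905, 17874)) = Rational(4620899, 81201582)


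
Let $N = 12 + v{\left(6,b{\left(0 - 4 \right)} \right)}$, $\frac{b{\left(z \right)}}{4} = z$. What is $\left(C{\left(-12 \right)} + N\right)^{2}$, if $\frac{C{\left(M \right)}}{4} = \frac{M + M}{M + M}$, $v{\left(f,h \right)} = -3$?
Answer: $169$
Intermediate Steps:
$b{\left(z \right)} = 4 z$
$C{\left(M \right)} = 4$ ($C{\left(M \right)} = 4 \frac{M + M}{M + M} = 4 \frac{2 M}{2 M} = 4 \cdot 2 M \frac{1}{2 M} = 4 \cdot 1 = 4$)
$N = 9$ ($N = 12 - 3 = 9$)
$\left(C{\left(-12 \right)} + N\right)^{2} = \left(4 + 9\right)^{2} = 13^{2} = 169$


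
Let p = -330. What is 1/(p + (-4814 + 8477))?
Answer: 1/3333 ≈ 0.00030003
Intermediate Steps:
1/(p + (-4814 + 8477)) = 1/(-330 + (-4814 + 8477)) = 1/(-330 + 3663) = 1/3333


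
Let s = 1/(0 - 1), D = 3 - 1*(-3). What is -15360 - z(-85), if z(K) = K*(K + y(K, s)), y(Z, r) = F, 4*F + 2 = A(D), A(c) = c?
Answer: -22500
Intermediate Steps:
D = 6 (D = 3 + 3 = 6)
s = -1 (s = 1/(-1) = -1)
F = 1 (F = -½ + (¼)*6 = -½ + 3/2 = 1)
y(Z, r) = 1
z(K) = K*(1 + K) (z(K) = K*(K + 1) = K*(1 + K))
-15360 - z(-85) = -15360 - (-85)*(1 - 85) = -15360 - (-85)*(-84) = -15360 - 1*7140 = -15360 - 7140 = -22500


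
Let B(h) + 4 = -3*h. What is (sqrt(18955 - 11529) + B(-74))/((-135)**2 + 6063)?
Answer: 109/12144 + sqrt(7426)/24288 ≈ 0.012524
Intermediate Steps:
B(h) = -4 - 3*h
(sqrt(18955 - 11529) + B(-74))/((-135)**2 + 6063) = (sqrt(18955 - 11529) + (-4 - 3*(-74)))/((-135)**2 + 6063) = (sqrt(7426) + (-4 + 222))/(18225 + 6063) = (sqrt(7426) + 218)/24288 = (218 + sqrt(7426))*(1/24288) = 109/12144 + sqrt(7426)/24288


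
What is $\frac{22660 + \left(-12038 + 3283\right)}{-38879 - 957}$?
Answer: $- \frac{13905}{39836} \approx -0.34906$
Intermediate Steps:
$\frac{22660 + \left(-12038 + 3283\right)}{-38879 - 957} = \frac{22660 - 8755}{-39836} = 13905 \left(- \frac{1}{39836}\right) = - \frac{13905}{39836}$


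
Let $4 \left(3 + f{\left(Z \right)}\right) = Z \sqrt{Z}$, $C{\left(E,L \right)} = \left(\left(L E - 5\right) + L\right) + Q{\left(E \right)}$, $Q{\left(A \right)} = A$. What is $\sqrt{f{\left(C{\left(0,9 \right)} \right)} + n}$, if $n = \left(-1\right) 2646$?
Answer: $i \sqrt{2647} \approx 51.449 i$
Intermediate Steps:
$n = -2646$
$C{\left(E,L \right)} = -5 + E + L + E L$ ($C{\left(E,L \right)} = \left(\left(L E - 5\right) + L\right) + E = \left(\left(E L - 5\right) + L\right) + E = \left(\left(-5 + E L\right) + L\right) + E = \left(-5 + L + E L\right) + E = -5 + E + L + E L$)
$f{\left(Z \right)} = -3 + \frac{Z^{\frac{3}{2}}}{4}$ ($f{\left(Z \right)} = -3 + \frac{Z \sqrt{Z}}{4} = -3 + \frac{Z^{\frac{3}{2}}}{4}$)
$\sqrt{f{\left(C{\left(0,9 \right)} \right)} + n} = \sqrt{\left(-3 + \frac{\left(-5 + 0 + 9 + 0 \cdot 9\right)^{\frac{3}{2}}}{4}\right) - 2646} = \sqrt{\left(-3 + \frac{\left(-5 + 0 + 9 + 0\right)^{\frac{3}{2}}}{4}\right) - 2646} = \sqrt{\left(-3 + \frac{4^{\frac{3}{2}}}{4}\right) - 2646} = \sqrt{\left(-3 + \frac{1}{4} \cdot 8\right) - 2646} = \sqrt{\left(-3 + 2\right) - 2646} = \sqrt{-1 - 2646} = \sqrt{-2647} = i \sqrt{2647}$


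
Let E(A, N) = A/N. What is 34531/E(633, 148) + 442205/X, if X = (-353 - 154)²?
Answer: 437983816859/54237339 ≈ 8075.3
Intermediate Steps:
X = 257049 (X = (-507)² = 257049)
34531/E(633, 148) + 442205/X = 34531/((633/148)) + 442205/257049 = 34531/((633*(1/148))) + 442205*(1/257049) = 34531/(633/148) + 442205/257049 = 34531*(148/633) + 442205/257049 = 5110588/633 + 442205/257049 = 437983816859/54237339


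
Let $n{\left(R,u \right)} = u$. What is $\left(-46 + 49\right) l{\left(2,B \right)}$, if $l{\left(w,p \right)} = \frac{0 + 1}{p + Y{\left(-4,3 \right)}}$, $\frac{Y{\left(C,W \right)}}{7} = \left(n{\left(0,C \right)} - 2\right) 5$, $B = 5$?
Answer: $- \frac{3}{205} \approx -0.014634$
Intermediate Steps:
$Y{\left(C,W \right)} = -70 + 35 C$ ($Y{\left(C,W \right)} = 7 \left(C - 2\right) 5 = 7 \left(-2 + C\right) 5 = 7 \left(-10 + 5 C\right) = -70 + 35 C$)
$l{\left(w,p \right)} = \frac{1}{-210 + p}$ ($l{\left(w,p \right)} = \frac{0 + 1}{p + \left(-70 + 35 \left(-4\right)\right)} = 1 \frac{1}{p - 210} = 1 \frac{1}{-210 + p} = \frac{1}{-210 + p}$)
$\left(-46 + 49\right) l{\left(2,B \right)} = \frac{-46 + 49}{-210 + 5} = \frac{3}{-205} = 3 \left(- \frac{1}{205}\right) = - \frac{3}{205}$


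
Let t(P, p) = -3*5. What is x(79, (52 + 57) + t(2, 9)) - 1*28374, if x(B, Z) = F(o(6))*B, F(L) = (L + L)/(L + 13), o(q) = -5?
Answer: -113891/4 ≈ -28473.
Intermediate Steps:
t(P, p) = -15
F(L) = 2*L/(13 + L) (F(L) = (2*L)/(13 + L) = 2*L/(13 + L))
x(B, Z) = -5*B/4 (x(B, Z) = (2*(-5)/(13 - 5))*B = (2*(-5)/8)*B = (2*(-5)*(⅛))*B = -5*B/4)
x(79, (52 + 57) + t(2, 9)) - 1*28374 = -5/4*79 - 1*28374 = -395/4 - 28374 = -113891/4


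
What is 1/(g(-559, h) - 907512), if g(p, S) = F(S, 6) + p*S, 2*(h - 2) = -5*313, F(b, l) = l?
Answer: -2/942413 ≈ -2.1222e-6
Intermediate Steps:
h = -1561/2 (h = 2 + (-5*313)/2 = 2 + (½)*(-1565) = 2 - 1565/2 = -1561/2 ≈ -780.50)
g(p, S) = 6 + S*p (g(p, S) = 6 + p*S = 6 + S*p)
1/(g(-559, h) - 907512) = 1/((6 - 1561/2*(-559)) - 907512) = 1/((6 + 872599/2) - 907512) = 1/(872611/2 - 907512) = 1/(-942413/2) = -2/942413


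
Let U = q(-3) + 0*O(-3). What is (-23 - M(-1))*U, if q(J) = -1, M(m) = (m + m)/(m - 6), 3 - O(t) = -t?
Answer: 163/7 ≈ 23.286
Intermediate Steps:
O(t) = 3 + t (O(t) = 3 - (-1)*t = 3 + t)
M(m) = 2*m/(-6 + m) (M(m) = (2*m)/(-6 + m) = 2*m/(-6 + m))
U = -1 (U = -1 + 0*(3 - 3) = -1 + 0*0 = -1 + 0 = -1)
(-23 - M(-1))*U = (-23 - 2*(-1)/(-6 - 1))*(-1) = (-23 - 2*(-1)/(-7))*(-1) = (-23 - 2*(-1)*(-1)/7)*(-1) = (-23 - 1*2/7)*(-1) = (-23 - 2/7)*(-1) = -163/7*(-1) = 163/7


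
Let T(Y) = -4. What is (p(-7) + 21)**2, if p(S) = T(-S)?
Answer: 289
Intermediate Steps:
p(S) = -4
(p(-7) + 21)**2 = (-4 + 21)**2 = 17**2 = 289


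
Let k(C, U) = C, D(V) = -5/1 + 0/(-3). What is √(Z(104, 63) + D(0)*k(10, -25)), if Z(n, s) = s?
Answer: √13 ≈ 3.6056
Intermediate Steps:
D(V) = -5 (D(V) = -5*1 + 0*(-⅓) = -5 + 0 = -5)
√(Z(104, 63) + D(0)*k(10, -25)) = √(63 - 5*10) = √(63 - 50) = √13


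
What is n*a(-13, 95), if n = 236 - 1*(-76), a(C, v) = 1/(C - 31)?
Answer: -78/11 ≈ -7.0909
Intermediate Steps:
a(C, v) = 1/(-31 + C)
n = 312 (n = 236 + 76 = 312)
n*a(-13, 95) = 312/(-31 - 13) = 312/(-44) = 312*(-1/44) = -78/11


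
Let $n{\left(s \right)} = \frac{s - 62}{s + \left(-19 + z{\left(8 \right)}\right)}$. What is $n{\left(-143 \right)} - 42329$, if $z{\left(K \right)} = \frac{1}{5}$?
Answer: $- \frac{34243136}{809} \approx -42328.0$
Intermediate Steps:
$z{\left(K \right)} = \frac{1}{5}$
$n{\left(s \right)} = \frac{-62 + s}{- \frac{94}{5} + s}$ ($n{\left(s \right)} = \frac{s - 62}{s + \left(-19 + \frac{1}{5}\right)} = \frac{-62 + s}{s - \frac{94}{5}} = \frac{-62 + s}{- \frac{94}{5} + s}$)
$n{\left(-143 \right)} - 42329 = \frac{5 \left(-62 - 143\right)}{-94 + 5 \left(-143\right)} - 42329 = 5 \frac{1}{-94 - 715} \left(-205\right) - 42329 = 5 \frac{1}{-809} \left(-205\right) - 42329 = 5 \left(- \frac{1}{809}\right) \left(-205\right) - 42329 = \frac{1025}{809} - 42329 = - \frac{34243136}{809}$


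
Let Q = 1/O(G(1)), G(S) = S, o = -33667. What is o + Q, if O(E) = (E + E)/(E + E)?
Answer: -33666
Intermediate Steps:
O(E) = 1 (O(E) = (2*E)/((2*E)) = (2*E)*(1/(2*E)) = 1)
Q = 1 (Q = 1/1 = 1)
o + Q = -33667 + 1 = -33666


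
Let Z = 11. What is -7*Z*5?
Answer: -385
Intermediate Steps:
-7*Z*5 = -7*11*5 = -77*5 = -385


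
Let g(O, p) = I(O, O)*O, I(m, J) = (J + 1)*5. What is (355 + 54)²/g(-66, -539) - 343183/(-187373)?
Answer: 38705218163/4019150850 ≈ 9.6302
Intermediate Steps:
I(m, J) = 5 + 5*J (I(m, J) = (1 + J)*5 = 5 + 5*J)
g(O, p) = O*(5 + 5*O) (g(O, p) = (5 + 5*O)*O = O*(5 + 5*O))
(355 + 54)²/g(-66, -539) - 343183/(-187373) = (355 + 54)²/((5*(-66)*(1 - 66))) - 343183/(-187373) = 409²/((5*(-66)*(-65))) - 343183*(-1/187373) = 167281/21450 + 343183/187373 = 38705218163/4019150850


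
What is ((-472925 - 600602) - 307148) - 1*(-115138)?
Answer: -1265537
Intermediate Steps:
((-472925 - 600602) - 307148) - 1*(-115138) = (-1073527 - 307148) + 115138 = -1380675 + 115138 = -1265537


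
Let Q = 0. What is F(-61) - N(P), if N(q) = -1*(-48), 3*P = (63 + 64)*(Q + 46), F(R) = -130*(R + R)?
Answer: 15812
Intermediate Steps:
F(R) = -260*R
P = 5842/3 (P = ((63 + 64)*(0 + 46))/3 = (127*46)/3 = (⅓)*5842 = 5842/3 ≈ 1947.3)
N(q) = 48
F(-61) - N(P) = -260*(-61) - 1*48 = 15860 - 48 = 15812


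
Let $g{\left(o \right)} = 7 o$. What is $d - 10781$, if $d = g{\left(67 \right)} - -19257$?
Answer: $8945$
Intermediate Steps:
$d = 19726$ ($d = 7 \cdot 67 - -19257 = 469 + 19257 = 19726$)
$d - 10781 = 19726 - 10781 = 8945$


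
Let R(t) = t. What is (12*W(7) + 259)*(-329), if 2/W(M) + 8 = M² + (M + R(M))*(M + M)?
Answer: -6734301/79 ≈ -85244.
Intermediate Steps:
W(M) = 2/(-8 + 5*M²) (W(M) = 2/(-8 + (M² + (M + M)*(M + M))) = 2/(-8 + (M² + (2*M)*(2*M))) = 2/(-8 + (M² + 4*M²)) = 2/(-8 + 5*M²))
(12*W(7) + 259)*(-329) = (12*(2/(-8 + 5*7²)) + 259)*(-329) = (12*(2/(-8 + 5*49)) + 259)*(-329) = (12*(2/(-8 + 245)) + 259)*(-329) = (12*(2/237) + 259)*(-329) = (8/79 + 259)*(-329) = (20469/79)*(-329) = -6734301/79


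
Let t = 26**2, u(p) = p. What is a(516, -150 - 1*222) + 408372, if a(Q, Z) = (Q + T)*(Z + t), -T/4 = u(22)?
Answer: 538484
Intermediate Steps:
T = -88 (T = -4*22 = -88)
t = 676
a(Q, Z) = (-88 + Q)*(676 + Z) (a(Q, Z) = (Q - 88)*(Z + 676) = (-88 + Q)*(676 + Z))
a(516, -150 - 1*222) + 408372 = (-59488 - 88*(-150 - 1*222) + 676*516 + 516*(-150 - 1*222)) + 408372 = (-59488 - 88*(-150 - 222) + 348816 + 516*(-150 - 222)) + 408372 = (-59488 - 88*(-372) + 348816 + 516*(-372)) + 408372 = (-59488 + 32736 + 348816 - 191952) + 408372 = 130112 + 408372 = 538484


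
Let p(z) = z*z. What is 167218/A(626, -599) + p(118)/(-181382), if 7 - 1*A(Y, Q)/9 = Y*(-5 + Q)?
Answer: -8526511400/308621382309 ≈ -0.027628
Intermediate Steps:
p(z) = z²
A(Y, Q) = 63 - 9*Y*(-5 + Q)
167218/A(626, -599) + p(118)/(-181382) = 167218/(63 + 45*626 - 9*(-599)*626) + 118²/(-181382) = 167218/(63 + 28170 + 3374766) + 13924*(-1/181382) = 167218/3402999 - 6962/90691 = -8526511400/308621382309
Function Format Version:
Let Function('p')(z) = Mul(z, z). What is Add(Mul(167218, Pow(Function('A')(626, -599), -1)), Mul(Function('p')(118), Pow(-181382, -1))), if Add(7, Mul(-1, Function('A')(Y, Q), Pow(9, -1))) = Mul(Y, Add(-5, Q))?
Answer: Rational(-8526511400, 308621382309) ≈ -0.027628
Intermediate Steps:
Function('p')(z) = Pow(z, 2)
Function('A')(Y, Q) = Add(63, Mul(-9, Y, Add(-5, Q))) (Function('A')(Y, Q) = Add(63, Mul(-9, Mul(Y, Add(-5, Q)))) = Add(63, Mul(-9, Y, Add(-5, Q))))
Add(Mul(167218, Pow(Function('A')(626, -599), -1)), Mul(Function('p')(118), Pow(-181382, -1))) = Add(Mul(167218, Pow(Add(63, Mul(45, 626), Mul(-9, -599, 626)), -1)), Mul(Pow(118, 2), Pow(-181382, -1))) = Add(Mul(167218, Pow(Add(63, 28170, 3374766), -1)), Mul(13924, Rational(-1, 181382))) = Add(Mul(167218, Pow(3402999, -1)), Rational(-6962, 90691)) = Add(Mul(167218, Rational(1, 3402999)), Rational(-6962, 90691)) = Add(Rational(167218, 3402999), Rational(-6962, 90691)) = Rational(-8526511400, 308621382309)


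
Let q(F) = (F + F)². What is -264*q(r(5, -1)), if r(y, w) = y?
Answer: -26400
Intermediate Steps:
q(F) = 4*F² (q(F) = (2*F)² = 4*F²)
-264*q(r(5, -1)) = -1056*5² = -1056*25 = -264*100 = -26400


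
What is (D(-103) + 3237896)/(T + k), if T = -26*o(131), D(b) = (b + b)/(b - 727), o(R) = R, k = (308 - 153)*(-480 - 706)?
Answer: -447908981/25900980 ≈ -17.293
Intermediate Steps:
k = -183830 (k = 155*(-1186) = -183830)
D(b) = 2*b/(-727 + b) (D(b) = (2*b)/(-727 + b) = 2*b/(-727 + b))
T = -3406 (T = -26*131 = -3406)
(D(-103) + 3237896)/(T + k) = (2*(-103)/(-727 - 103) + 3237896)/(-3406 - 183830) = (2*(-103)/(-830) + 3237896)/(-187236) = (2*(-103)*(-1/830) + 3237896)*(-1/187236) = (103/415 + 3237896)*(-1/187236) = (1343726943/415)*(-1/187236) = -447908981/25900980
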